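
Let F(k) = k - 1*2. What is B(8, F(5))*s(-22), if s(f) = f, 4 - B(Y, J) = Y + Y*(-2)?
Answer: -264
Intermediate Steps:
F(k) = -2 + k (F(k) = k - 2 = -2 + k)
B(Y, J) = 4 + Y (B(Y, J) = 4 - (Y + Y*(-2)) = 4 - (Y - 2*Y) = 4 - (-1)*Y = 4 + Y)
B(8, F(5))*s(-22) = (4 + 8)*(-22) = 12*(-22) = -264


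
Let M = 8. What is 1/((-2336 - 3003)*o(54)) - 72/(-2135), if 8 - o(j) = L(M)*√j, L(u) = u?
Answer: 162991127/4833076360 + 3*√6/2263736 ≈ 0.033727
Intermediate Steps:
o(j) = 8 - 8*√j
1/((-2336 - 3003)*o(54)) - 72/(-2135) = 1/((-2336 - 3003)*(8 - 24*√6)) - 72/(-2135) = 1/((-5339)*(8 - 24*√6)) - 72*(-1/2135) = -1/(5339*(8 - 24*√6)) + 72/2135 = 72/2135 - 1/(5339*(8 - 24*√6))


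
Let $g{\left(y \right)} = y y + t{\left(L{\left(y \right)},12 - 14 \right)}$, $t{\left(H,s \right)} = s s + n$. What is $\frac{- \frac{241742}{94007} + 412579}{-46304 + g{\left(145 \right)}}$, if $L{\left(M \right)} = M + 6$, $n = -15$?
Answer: $- \frac{4309452479}{264159670} \approx -16.314$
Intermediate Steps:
$L{\left(M \right)} = 6 + M$
$t{\left(H,s \right)} = -15 + s^{2}$ ($t{\left(H,s \right)} = s s - 15 = s^{2} - 15 = -15 + s^{2}$)
$g{\left(y \right)} = -11 + y^{2}$ ($g{\left(y \right)} = y y - \left(15 - \left(12 - 14\right)^{2}\right) = y^{2} - \left(15 - \left(12 - 14\right)^{2}\right) = y^{2} - \left(15 - \left(-2\right)^{2}\right) = y^{2} + \left(-15 + 4\right) = y^{2} - 11 = -11 + y^{2}$)
$\frac{- \frac{241742}{94007} + 412579}{-46304 + g{\left(145 \right)}} = \frac{- \frac{241742}{94007} + 412579}{-46304 - \left(11 - 145^{2}\right)} = \frac{\left(-241742\right) \frac{1}{94007} + 412579}{-46304 + \left(-11 + 21025\right)} = \frac{- \frac{241742}{94007} + 412579}{-46304 + 21014} = \frac{38785072311}{94007 \left(-25290\right)} = \frac{38785072311}{94007} \left(- \frac{1}{25290}\right) = - \frac{4309452479}{264159670}$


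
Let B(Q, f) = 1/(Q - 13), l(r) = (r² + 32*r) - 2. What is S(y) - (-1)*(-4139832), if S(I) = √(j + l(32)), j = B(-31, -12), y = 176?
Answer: -4139832 + √990253/22 ≈ -4.1398e+6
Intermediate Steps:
l(r) = -2 + r² + 32*r
B(Q, f) = 1/(-13 + Q)
j = -1/44 (j = 1/(-13 - 31) = 1/(-44) = -1/44 ≈ -0.022727)
S(I) = √990253/22 (S(I) = √(-1/44 + (-2 + 32² + 32*32)) = √(-1/44 + (-2 + 1024 + 1024)) = √(-1/44 + 2046) = √(90023/44) = √990253/22)
S(y) - (-1)*(-4139832) = √990253/22 - (-1)*(-4139832) = √990253/22 - 1*4139832 = √990253/22 - 4139832 = -4139832 + √990253/22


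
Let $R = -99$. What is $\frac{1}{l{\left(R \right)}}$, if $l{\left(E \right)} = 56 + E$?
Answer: $- \frac{1}{43} \approx -0.023256$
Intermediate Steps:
$\frac{1}{l{\left(R \right)}} = \frac{1}{56 - 99} = \frac{1}{-43} = - \frac{1}{43}$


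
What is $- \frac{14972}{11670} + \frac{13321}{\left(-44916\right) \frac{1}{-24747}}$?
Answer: $\frac{641066480323}{87361620} \approx 7338.1$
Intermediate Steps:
$- \frac{14972}{11670} + \frac{13321}{\left(-44916\right) \frac{1}{-24747}} = \left(-14972\right) \frac{1}{11670} + \frac{13321}{\left(-44916\right) \left(- \frac{1}{24747}\right)} = - \frac{7486}{5835} + \frac{13321}{\frac{14972}{8249}} = - \frac{7486}{5835} + 13321 \cdot \frac{8249}{14972} = - \frac{7486}{5835} + \frac{109884929}{14972} = \frac{641066480323}{87361620}$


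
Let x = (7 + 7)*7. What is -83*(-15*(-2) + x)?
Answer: -10624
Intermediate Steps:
x = 98 (x = 14*7 = 98)
-83*(-15*(-2) + x) = -83*(-15*(-2) + 98) = -83*(30 + 98) = -83*128 = -10624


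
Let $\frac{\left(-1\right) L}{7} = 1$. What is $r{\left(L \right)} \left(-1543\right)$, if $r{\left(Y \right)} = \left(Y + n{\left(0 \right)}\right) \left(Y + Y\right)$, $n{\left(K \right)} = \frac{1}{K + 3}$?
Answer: $- \frac{432040}{3} \approx -1.4401 \cdot 10^{5}$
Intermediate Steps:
$n{\left(K \right)} = \frac{1}{3 + K}$
$L = -7$ ($L = \left(-7\right) 1 = -7$)
$r{\left(Y \right)} = 2 Y \left(\frac{1}{3} + Y\right)$ ($r{\left(Y \right)} = \left(Y + \frac{1}{3 + 0}\right) \left(Y + Y\right) = \left(Y + \frac{1}{3}\right) 2 Y = \left(\frac{1}{3} + Y\right) 2 Y = 2 Y \left(\frac{1}{3} + Y\right)$)
$r{\left(L \right)} \left(-1543\right) = \frac{2}{3} \left(-7\right) \left(1 + 3 \left(-7\right)\right) \left(-1543\right) = \frac{2}{3} \left(-7\right) \left(1 - 21\right) \left(-1543\right) = \frac{2}{3} \left(-7\right) \left(-20\right) \left(-1543\right) = \frac{280}{3} \left(-1543\right) = - \frac{432040}{3}$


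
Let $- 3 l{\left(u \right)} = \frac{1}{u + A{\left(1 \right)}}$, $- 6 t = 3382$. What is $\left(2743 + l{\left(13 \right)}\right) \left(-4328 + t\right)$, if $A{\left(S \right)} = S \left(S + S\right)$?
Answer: $- \frac{362278790}{27} \approx -1.3418 \cdot 10^{7}$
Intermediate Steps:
$A{\left(S \right)} = 2 S^{2}$ ($A{\left(S \right)} = S 2 S = 2 S^{2}$)
$t = - \frac{1691}{3}$ ($t = \left(- \frac{1}{6}\right) 3382 = - \frac{1691}{3} \approx -563.67$)
$l{\left(u \right)} = - \frac{1}{3 \left(2 + u\right)}$ ($l{\left(u \right)} = - \frac{1}{3 \left(u + 2 \cdot 1^{2}\right)} = - \frac{1}{3 \left(u + 2 \cdot 1\right)} = - \frac{1}{3 \left(u + 2\right)} = - \frac{1}{3 \left(2 + u\right)}$)
$\left(2743 + l{\left(13 \right)}\right) \left(-4328 + t\right) = \left(2743 - \frac{1}{6 + 3 \cdot 13}\right) \left(-4328 - \frac{1691}{3}\right) = \left(2743 - \frac{1}{6 + 39}\right) \left(- \frac{14675}{3}\right) = \left(2743 - \frac{1}{45}\right) \left(- \frac{14675}{3}\right) = \frac{123434}{45} \left(- \frac{14675}{3}\right) = - \frac{362278790}{27}$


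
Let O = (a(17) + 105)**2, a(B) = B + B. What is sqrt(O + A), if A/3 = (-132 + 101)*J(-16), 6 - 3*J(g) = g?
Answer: 3*sqrt(2071) ≈ 136.52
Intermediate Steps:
a(B) = 2*B
J(g) = 2 - g/3
A = -682 (A = 3*((-132 + 101)*(2 - 1/3*(-16))) = 3*(-31*(2 + 16/3)) = 3*(-31*22/3) = 3*(-682/3) = -682)
O = 19321 (O = (2*17 + 105)**2 = (34 + 105)**2 = 139**2 = 19321)
sqrt(O + A) = sqrt(19321 - 682) = sqrt(18639) = 3*sqrt(2071)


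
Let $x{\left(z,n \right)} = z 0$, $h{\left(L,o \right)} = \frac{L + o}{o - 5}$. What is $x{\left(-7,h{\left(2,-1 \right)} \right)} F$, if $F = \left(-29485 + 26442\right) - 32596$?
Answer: $0$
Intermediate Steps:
$h{\left(L,o \right)} = \frac{L + o}{-5 + o}$
$x{\left(z,n \right)} = 0$
$F = -35639$ ($F = -3043 - 32596 = -35639$)
$x{\left(-7,h{\left(2,-1 \right)} \right)} F = 0 \left(-35639\right) = 0$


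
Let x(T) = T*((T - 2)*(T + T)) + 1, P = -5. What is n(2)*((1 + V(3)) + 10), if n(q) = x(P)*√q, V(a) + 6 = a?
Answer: -2792*√2 ≈ -3948.5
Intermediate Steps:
V(a) = -6 + a
x(T) = 1 + 2*T²*(-2 + T) (x(T) = T*((-2 + T)*(2*T)) + 1 = T*(2*T*(-2 + T)) + 1 = 2*T²*(-2 + T) + 1 = 1 + 2*T²*(-2 + T))
n(q) = -349*√q (n(q) = (1 - 4*(-5)² + 2*(-5)³)*√q = (1 - 4*25 + 2*(-125))*√q = (1 - 100 - 250)*√q = -349*√q)
n(2)*((1 + V(3)) + 10) = (-349*√2)*((1 + (-6 + 3)) + 10) = (-349*√2)*((1 - 3) + 10) = (-349*√2)*(-2 + 10) = -349*√2*8 = -2792*√2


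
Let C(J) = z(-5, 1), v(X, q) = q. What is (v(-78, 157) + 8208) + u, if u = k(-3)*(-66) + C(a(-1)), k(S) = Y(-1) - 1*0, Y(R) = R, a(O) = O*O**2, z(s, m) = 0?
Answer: 8431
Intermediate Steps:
a(O) = O**3
C(J) = 0
k(S) = -1 (k(S) = -1 - 1*0 = -1 + 0 = -1)
u = 66 (u = -1*(-66) + 0 = 66 + 0 = 66)
(v(-78, 157) + 8208) + u = (157 + 8208) + 66 = 8365 + 66 = 8431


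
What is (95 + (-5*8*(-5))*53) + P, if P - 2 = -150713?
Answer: -140016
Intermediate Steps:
P = -150711 (P = 2 - 150713 = -150711)
(95 + (-5*8*(-5))*53) + P = (95 + (-5*8*(-5))*53) - 150711 = (95 - 40*(-5)*53) - 150711 = (95 + 200*53) - 150711 = (95 + 10600) - 150711 = 10695 - 150711 = -140016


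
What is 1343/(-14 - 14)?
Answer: -1343/28 ≈ -47.964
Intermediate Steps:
1343/(-14 - 14) = 1343/(-28) = 1343*(-1/28) = -1343/28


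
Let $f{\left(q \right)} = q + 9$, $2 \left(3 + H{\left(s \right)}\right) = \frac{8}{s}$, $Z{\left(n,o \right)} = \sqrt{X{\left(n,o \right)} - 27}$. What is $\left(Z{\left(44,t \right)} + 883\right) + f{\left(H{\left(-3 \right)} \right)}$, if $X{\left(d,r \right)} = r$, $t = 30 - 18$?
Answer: $\frac{2663}{3} + i \sqrt{15} \approx 887.67 + 3.873 i$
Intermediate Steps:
$t = 12$
$Z{\left(n,o \right)} = \sqrt{-27 + o}$ ($Z{\left(n,o \right)} = \sqrt{o - 27} = \sqrt{-27 + o}$)
$H{\left(s \right)} = -3 + \frac{4}{s}$ ($H{\left(s \right)} = -3 + \frac{8 \frac{1}{s}}{2} = -3 + \frac{4}{s}$)
$f{\left(q \right)} = 9 + q$
$\left(Z{\left(44,t \right)} + 883\right) + f{\left(H{\left(-3 \right)} \right)} = \left(\sqrt{-27 + 12} + 883\right) + \left(9 - \left(3 - \frac{4}{-3}\right)\right) = \left(\sqrt{-15} + 883\right) + \left(9 + \left(-3 + 4 \left(- \frac{1}{3}\right)\right)\right) = \left(i \sqrt{15} + 883\right) + \left(9 - \frac{13}{3}\right) = \left(883 + i \sqrt{15}\right) + \left(9 - \frac{13}{3}\right) = \left(883 + i \sqrt{15}\right) + \frac{14}{3} = \frac{2663}{3} + i \sqrt{15}$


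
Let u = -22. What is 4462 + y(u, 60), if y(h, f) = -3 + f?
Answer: 4519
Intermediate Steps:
4462 + y(u, 60) = 4462 + (-3 + 60) = 4462 + 57 = 4519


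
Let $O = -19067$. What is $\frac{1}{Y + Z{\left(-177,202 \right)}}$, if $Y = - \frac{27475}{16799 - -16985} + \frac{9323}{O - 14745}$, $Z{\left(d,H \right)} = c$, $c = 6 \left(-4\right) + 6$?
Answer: $- \frac{285576152}{5451358969} \approx -0.052386$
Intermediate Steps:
$c = -18$ ($c = -24 + 6 = -18$)
$Z{\left(d,H \right)} = -18$
$Y = - \frac{310988233}{285576152}$ ($Y = - \frac{27475}{16799 - -16985} + \frac{9323}{-19067 - 14745} = - \frac{27475}{16799 + 16985} + \frac{9323}{-19067 - 14745} = - \frac{27475}{33784} + \frac{9323}{-33812} = \left(-27475\right) \frac{1}{33784} + 9323 \left(- \frac{1}{33812}\right) = - \frac{27475}{33784} - \frac{9323}{33812} = - \frac{310988233}{285576152} \approx -1.089$)
$\frac{1}{Y + Z{\left(-177,202 \right)}} = \frac{1}{- \frac{310988233}{285576152} - 18} = \frac{1}{- \frac{5451358969}{285576152}} = - \frac{285576152}{5451358969}$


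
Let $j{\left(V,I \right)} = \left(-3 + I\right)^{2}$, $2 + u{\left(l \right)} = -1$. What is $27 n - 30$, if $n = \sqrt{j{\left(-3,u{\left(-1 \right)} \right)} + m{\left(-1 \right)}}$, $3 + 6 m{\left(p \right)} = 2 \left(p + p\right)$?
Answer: $-30 + \frac{9 \sqrt{1254}}{2} \approx 129.35$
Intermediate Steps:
$m{\left(p \right)} = - \frac{1}{2} + \frac{2 p}{3}$ ($m{\left(p \right)} = - \frac{1}{2} + \frac{2 \left(p + p\right)}{6} = - \frac{1}{2} + \frac{2 \cdot 2 p}{6} = - \frac{1}{2} + \frac{4 p}{6} = - \frac{1}{2} + \frac{2 p}{3}$)
$u{\left(l \right)} = -3$ ($u{\left(l \right)} = -2 - 1 = -3$)
$n = \frac{\sqrt{1254}}{6}$ ($n = \sqrt{\left(-3 - 3\right)^{2} + \left(- \frac{1}{2} + \frac{2}{3} \left(-1\right)\right)} = \sqrt{\left(-6\right)^{2} - \frac{7}{6}} = \sqrt{36 - \frac{7}{6}} = \sqrt{\frac{209}{6}} = \frac{\sqrt{1254}}{6} \approx 5.902$)
$27 n - 30 = 27 \frac{\sqrt{1254}}{6} - 30 = \frac{9 \sqrt{1254}}{2} - 30 = -30 + \frac{9 \sqrt{1254}}{2}$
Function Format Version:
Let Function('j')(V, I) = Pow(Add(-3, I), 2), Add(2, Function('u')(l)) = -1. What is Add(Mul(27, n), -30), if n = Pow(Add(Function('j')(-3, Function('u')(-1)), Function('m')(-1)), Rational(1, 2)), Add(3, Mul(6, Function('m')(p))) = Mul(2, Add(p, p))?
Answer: Add(-30, Mul(Rational(9, 2), Pow(1254, Rational(1, 2)))) ≈ 129.35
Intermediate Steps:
Function('m')(p) = Add(Rational(-1, 2), Mul(Rational(2, 3), p)) (Function('m')(p) = Add(Rational(-1, 2), Mul(Rational(1, 6), Mul(2, Add(p, p)))) = Add(Rational(-1, 2), Mul(Rational(1, 6), Mul(2, Mul(2, p)))) = Add(Rational(-1, 2), Mul(Rational(1, 6), Mul(4, p))) = Add(Rational(-1, 2), Mul(Rational(2, 3), p)))
Function('u')(l) = -3 (Function('u')(l) = Add(-2, -1) = -3)
n = Mul(Rational(1, 6), Pow(1254, Rational(1, 2))) (n = Pow(Add(Pow(Add(-3, -3), 2), Add(Rational(-1, 2), Mul(Rational(2, 3), -1))), Rational(1, 2)) = Pow(Add(Pow(-6, 2), Add(Rational(-1, 2), Rational(-2, 3))), Rational(1, 2)) = Pow(Add(36, Rational(-7, 6)), Rational(1, 2)) = Pow(Rational(209, 6), Rational(1, 2)) = Mul(Rational(1, 6), Pow(1254, Rational(1, 2))) ≈ 5.9020)
Add(Mul(27, n), -30) = Add(Mul(27, Mul(Rational(1, 6), Pow(1254, Rational(1, 2)))), -30) = Add(Mul(Rational(9, 2), Pow(1254, Rational(1, 2))), -30) = Add(-30, Mul(Rational(9, 2), Pow(1254, Rational(1, 2))))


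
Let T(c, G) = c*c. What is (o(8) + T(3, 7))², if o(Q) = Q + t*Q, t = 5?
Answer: 3249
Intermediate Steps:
T(c, G) = c²
o(Q) = 6*Q (o(Q) = Q + 5*Q = 6*Q)
(o(8) + T(3, 7))² = (6*8 + 3²)² = (48 + 9)² = 57² = 3249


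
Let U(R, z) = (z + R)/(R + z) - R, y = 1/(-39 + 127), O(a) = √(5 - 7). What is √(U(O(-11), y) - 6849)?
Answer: √(-6848 - I*√2) ≈ 0.0085 - 82.753*I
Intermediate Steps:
O(a) = I*√2 (O(a) = √(-2) = I*√2)
y = 1/88 ≈ 0.011364
U(R, z) = 1 - R (U(R, z) = (R + z)/(R + z) - R = 1 - R)
√(U(O(-11), y) - 6849) = √((1 - I*√2) - 6849) = √(-6848 - I*√2)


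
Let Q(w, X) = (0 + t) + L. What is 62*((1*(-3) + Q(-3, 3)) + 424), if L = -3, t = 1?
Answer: 25978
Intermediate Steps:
Q(w, X) = -2 (Q(w, X) = (0 + 1) - 3 = 1 - 3 = -2)
62*((1*(-3) + Q(-3, 3)) + 424) = 62*((1*(-3) - 2) + 424) = 62*((-3 - 2) + 424) = 62*(-5 + 424) = 62*419 = 25978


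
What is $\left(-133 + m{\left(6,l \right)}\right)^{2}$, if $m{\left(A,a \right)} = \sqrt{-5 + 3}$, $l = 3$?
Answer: $\left(133 - i \sqrt{2}\right)^{2} \approx 17687.0 - 376.2 i$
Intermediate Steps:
$m{\left(A,a \right)} = i \sqrt{2}$ ($m{\left(A,a \right)} = \sqrt{-2} = i \sqrt{2}$)
$\left(-133 + m{\left(6,l \right)}\right)^{2} = \left(-133 + i \sqrt{2}\right)^{2}$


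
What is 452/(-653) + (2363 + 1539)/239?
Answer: 2439978/156067 ≈ 15.634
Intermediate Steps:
452/(-653) + (2363 + 1539)/239 = 452*(-1/653) + 3902*(1/239) = -452/653 + 3902/239 = 2439978/156067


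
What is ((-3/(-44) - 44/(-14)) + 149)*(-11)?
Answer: -46881/28 ≈ -1674.3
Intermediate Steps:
((-3/(-44) - 44/(-14)) + 149)*(-11) = ((-3*(-1/44) - 44*(-1/14)) + 149)*(-11) = ((3/44 + 22/7) + 149)*(-11) = (989/308 + 149)*(-11) = (46881/308)*(-11) = -46881/28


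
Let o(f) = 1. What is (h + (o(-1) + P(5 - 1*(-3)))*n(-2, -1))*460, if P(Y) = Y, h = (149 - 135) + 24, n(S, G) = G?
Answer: 13340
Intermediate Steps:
h = 38 (h = 14 + 24 = 38)
(h + (o(-1) + P(5 - 1*(-3)))*n(-2, -1))*460 = (38 + (1 + (5 - 1*(-3)))*(-1))*460 = (38 + (1 + (5 + 3))*(-1))*460 = (38 + (1 + 8)*(-1))*460 = (38 + 9*(-1))*460 = (38 - 9)*460 = 29*460 = 13340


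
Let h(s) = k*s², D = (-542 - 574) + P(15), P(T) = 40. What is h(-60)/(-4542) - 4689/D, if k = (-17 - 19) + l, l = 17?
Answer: 15815973/814532 ≈ 19.417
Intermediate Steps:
k = -19 (k = (-17 - 19) + 17 = -36 + 17 = -19)
D = -1076 (D = (-542 - 574) + 40 = -1116 + 40 = -1076)
h(s) = -19*s²
h(-60)/(-4542) - 4689/D = -19*(-60)²/(-4542) - 4689/(-1076) = -19*3600*(-1/4542) - 4689*(-1/1076) = -68400*(-1/4542) + 4689/1076 = 11400/757 + 4689/1076 = 15815973/814532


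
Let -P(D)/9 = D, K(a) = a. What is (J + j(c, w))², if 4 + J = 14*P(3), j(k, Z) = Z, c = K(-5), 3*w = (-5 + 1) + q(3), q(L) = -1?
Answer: 1324801/9 ≈ 1.4720e+5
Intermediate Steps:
w = -5/3 (w = ((-5 + 1) - 1)/3 = (-4 - 1)/3 = (⅓)*(-5) = -5/3 ≈ -1.6667)
c = -5
P(D) = -9*D
J = -382 (J = -4 + 14*(-9*3) = -4 + 14*(-27) = -4 - 378 = -382)
(J + j(c, w))² = (-382 - 5/3)² = (-1151/3)² = 1324801/9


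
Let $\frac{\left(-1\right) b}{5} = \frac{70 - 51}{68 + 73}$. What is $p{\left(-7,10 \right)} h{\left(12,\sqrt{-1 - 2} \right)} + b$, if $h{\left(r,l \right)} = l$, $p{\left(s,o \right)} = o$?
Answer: $- \frac{95}{141} + 10 i \sqrt{3} \approx -0.67376 + 17.32 i$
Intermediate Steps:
$b = - \frac{95}{141}$ ($b = - 5 \frac{70 - 51}{68 + 73} = - 5 \cdot \frac{19}{141} = - 5 \cdot 19 \cdot \frac{1}{141} = \left(-5\right) \frac{19}{141} = - \frac{95}{141} \approx -0.67376$)
$p{\left(-7,10 \right)} h{\left(12,\sqrt{-1 - 2} \right)} + b = 10 \sqrt{-1 - 2} - \frac{95}{141} = 10 \sqrt{-3} - \frac{95}{141} = 10 i \sqrt{3} - \frac{95}{141} = - \frac{95}{141} + 10 i \sqrt{3}$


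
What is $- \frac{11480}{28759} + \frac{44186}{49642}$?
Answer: $\frac{350427507}{713827139} \approx 0.49091$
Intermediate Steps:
$- \frac{11480}{28759} + \frac{44186}{49642} = \left(-11480\right) \frac{1}{28759} + 44186 \cdot \frac{1}{49642} = - \frac{11480}{28759} + \frac{22093}{24821} = \frac{350427507}{713827139}$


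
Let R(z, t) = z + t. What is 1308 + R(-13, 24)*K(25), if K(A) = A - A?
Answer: 1308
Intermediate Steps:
R(z, t) = t + z
K(A) = 0
1308 + R(-13, 24)*K(25) = 1308 + (24 - 13)*0 = 1308 + 11*0 = 1308 + 0 = 1308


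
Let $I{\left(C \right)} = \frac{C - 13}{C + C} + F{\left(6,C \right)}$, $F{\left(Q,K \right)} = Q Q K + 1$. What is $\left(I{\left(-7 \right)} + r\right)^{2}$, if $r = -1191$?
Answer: $\frac{101687056}{49} \approx 2.0752 \cdot 10^{6}$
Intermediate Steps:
$F{\left(Q,K \right)} = 1 + K Q^{2}$ ($F{\left(Q,K \right)} = Q^{2} K + 1 = K Q^{2} + 1 = 1 + K Q^{2}$)
$I{\left(C \right)} = 1 + 36 C + \frac{-13 + C}{2 C}$ ($I{\left(C \right)} = \frac{C - 13}{C + C} + \left(1 + C 6^{2}\right) = \frac{-13 + C}{2 C} + \left(1 + C 36\right) = \left(-13 + C\right) \frac{1}{2 C} + \left(1 + 36 C\right) = \frac{-13 + C}{2 C} + \left(1 + 36 C\right) = 1 + 36 C + \frac{-13 + C}{2 C}$)
$\left(I{\left(-7 \right)} + r\right)^{2} = \left(\left(\frac{3}{2} + 36 \left(-7\right) - \frac{13}{2 \left(-7\right)}\right) - 1191\right)^{2} = \left(\left(\frac{3}{2} - 252 - - \frac{13}{14}\right) - 1191\right)^{2} = \left(\left(\frac{3}{2} - 252 + \frac{13}{14}\right) - 1191\right)^{2} = \left(- \frac{1747}{7} - 1191\right)^{2} = \left(- \frac{10084}{7}\right)^{2} = \frac{101687056}{49}$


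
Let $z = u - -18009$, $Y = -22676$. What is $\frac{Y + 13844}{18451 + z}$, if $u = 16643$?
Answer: $- \frac{2944}{17701} \approx -0.16632$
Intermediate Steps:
$z = 34652$ ($z = 16643 - -18009 = 16643 + 18009 = 34652$)
$\frac{Y + 13844}{18451 + z} = \frac{-22676 + 13844}{18451 + 34652} = - \frac{8832}{53103} = \left(-8832\right) \frac{1}{53103} = - \frac{2944}{17701}$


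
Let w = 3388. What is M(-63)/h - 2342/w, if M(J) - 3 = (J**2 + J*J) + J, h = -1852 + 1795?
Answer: -4470693/32186 ≈ -138.90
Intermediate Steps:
h = -57
M(J) = 3 + J + 2*J**2 (M(J) = 3 + ((J**2 + J*J) + J) = 3 + ((J**2 + J**2) + J) = 3 + (2*J**2 + J) = 3 + (J + 2*J**2) = 3 + J + 2*J**2)
M(-63)/h - 2342/w = (3 - 63 + 2*(-63)**2)/(-57) - 2342/3388 = (3 - 63 + 2*3969)*(-1/57) - 2342*1/3388 = (3 - 63 + 7938)*(-1/57) - 1171/1694 = 7878*(-1/57) - 1171/1694 = -2626/19 - 1171/1694 = -4470693/32186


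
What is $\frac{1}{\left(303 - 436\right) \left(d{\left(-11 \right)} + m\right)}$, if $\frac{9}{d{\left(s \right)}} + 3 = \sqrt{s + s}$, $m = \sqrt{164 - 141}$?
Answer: $\frac{-3 + i \sqrt{22}}{133 \left(-9 + \sqrt{23} \left(3 - i \sqrt{22}\right)\right)} \approx -0.0017099 - 0.00059324 i$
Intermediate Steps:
$m = \sqrt{23} \approx 4.7958$
$d{\left(s \right)} = \frac{9}{-3 + \sqrt{2} \sqrt{s}}$ ($d{\left(s \right)} = \frac{9}{-3 + \sqrt{s + s}} = \frac{9}{-3 + \sqrt{2 s}} = \frac{9}{-3 + \sqrt{2} \sqrt{s}}$)
$\frac{1}{\left(303 - 436\right) \left(d{\left(-11 \right)} + m\right)} = \frac{1}{\left(303 - 436\right) \left(\frac{9}{-3 + \sqrt{2} \sqrt{-11}} + \sqrt{23}\right)} = \frac{1}{\left(-133\right) \left(\frac{9}{-3 + \sqrt{2} i \sqrt{11}} + \sqrt{23}\right)} = \frac{1}{\left(-133\right) \left(\frac{9}{-3 + i \sqrt{22}} + \sqrt{23}\right)} = \frac{1}{\left(-133\right) \left(\sqrt{23} + \frac{9}{-3 + i \sqrt{22}}\right)} = \frac{1}{- \frac{1197}{-3 + i \sqrt{22}} - 133 \sqrt{23}}$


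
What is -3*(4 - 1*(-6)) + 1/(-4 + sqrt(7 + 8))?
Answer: -34 - sqrt(15) ≈ -37.873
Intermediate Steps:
-3*(4 - 1*(-6)) + 1/(-4 + sqrt(7 + 8)) = -3*(4 + 6) + 1/(-4 + sqrt(15)) = -3*10 + 1/(-4 + sqrt(15)) = -30 + 1/(-4 + sqrt(15))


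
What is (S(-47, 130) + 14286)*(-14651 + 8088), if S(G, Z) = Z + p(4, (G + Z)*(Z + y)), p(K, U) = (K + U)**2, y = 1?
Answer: -776557425835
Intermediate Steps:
S(G, Z) = Z + (4 + (1 + Z)*(G + Z))**2 (S(G, Z) = Z + (4 + (G + Z)*(Z + 1))**2 = Z + (4 + (G + Z)*(1 + Z))**2 = Z + (4 + (1 + Z)*(G + Z))**2)
(S(-47, 130) + 14286)*(-14651 + 8088) = ((130 + (4 - 47 + 130 + 130**2 - 47*130)**2) + 14286)*(-14651 + 8088) = ((130 + (4 - 47 + 130 + 16900 - 6110)**2) + 14286)*(-6563) = ((130 + 10877**2) + 14286)*(-6563) = ((130 + 118309129) + 14286)*(-6563) = (118309259 + 14286)*(-6563) = 118323545*(-6563) = -776557425835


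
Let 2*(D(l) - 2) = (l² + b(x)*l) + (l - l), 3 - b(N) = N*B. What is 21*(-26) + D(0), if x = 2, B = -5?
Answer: -544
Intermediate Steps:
b(N) = 3 + 5*N (b(N) = 3 - N*(-5) = 3 - (-5)*N = 3 + 5*N)
D(l) = 2 + l²/2 + 13*l/2 (D(l) = 2 + ((l² + (3 + 5*2)*l) + (l - l))/2 = 2 + ((l² + (3 + 10)*l) + 0)/2 = 2 + ((l² + 13*l) + 0)/2 = 2 + (l² + 13*l)/2 = 2 + (l²/2 + 13*l/2) = 2 + l²/2 + 13*l/2)
21*(-26) + D(0) = 21*(-26) + (2 + (½)*0² + (13/2)*0) = -546 + (2 + (½)*0 + 0) = -546 + (2 + 0 + 0) = -546 + 2 = -544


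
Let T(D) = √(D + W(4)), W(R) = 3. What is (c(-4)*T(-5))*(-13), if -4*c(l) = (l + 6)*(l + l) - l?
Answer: -39*I*√2 ≈ -55.154*I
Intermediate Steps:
c(l) = l/4 - l*(6 + l)/2 (c(l) = -((l + 6)*(l + l) - l)/4 = -((6 + l)*(2*l) - l)/4 = -(2*l*(6 + l) - l)/4 = -(-l + 2*l*(6 + l))/4 = l/4 - l*(6 + l)/2)
T(D) = √(3 + D) (T(D) = √(D + 3) = √(3 + D))
(c(-4)*T(-5))*(-13) = ((-¼*(-4)*(11 + 2*(-4)))*√(3 - 5))*(-13) = ((-¼*(-4)*(11 - 8))*√(-2))*(-13) = ((-¼*(-4)*3)*(I*√2))*(-13) = (3*(I*√2))*(-13) = (3*I*√2)*(-13) = -39*I*√2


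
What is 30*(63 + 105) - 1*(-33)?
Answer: 5073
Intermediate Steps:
30*(63 + 105) - 1*(-33) = 30*168 + 33 = 5040 + 33 = 5073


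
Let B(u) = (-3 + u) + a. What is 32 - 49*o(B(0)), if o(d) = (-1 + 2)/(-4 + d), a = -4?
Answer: 401/11 ≈ 36.455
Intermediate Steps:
B(u) = -7 + u (B(u) = (-3 + u) - 4 = -7 + u)
o(d) = 1/(-4 + d)
32 - 49*o(B(0)) = 32 - 49/(-4 + (-7 + 0)) = 32 - 49/(-4 - 7) = 32 - 49/(-11) = 32 - 49*(-1/11) = 32 + 49/11 = 401/11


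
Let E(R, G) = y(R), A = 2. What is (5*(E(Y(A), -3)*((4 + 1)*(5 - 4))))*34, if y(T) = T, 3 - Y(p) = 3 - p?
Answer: 1700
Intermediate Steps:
Y(p) = p (Y(p) = 3 - (3 - p) = 3 + (-3 + p) = p)
E(R, G) = R
(5*(E(Y(A), -3)*((4 + 1)*(5 - 4))))*34 = (5*(2*((4 + 1)*(5 - 4))))*34 = (5*(2*(5*1)))*34 = (5*(2*5))*34 = (5*10)*34 = 50*34 = 1700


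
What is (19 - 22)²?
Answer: 9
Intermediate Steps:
(19 - 22)² = (-3)² = 9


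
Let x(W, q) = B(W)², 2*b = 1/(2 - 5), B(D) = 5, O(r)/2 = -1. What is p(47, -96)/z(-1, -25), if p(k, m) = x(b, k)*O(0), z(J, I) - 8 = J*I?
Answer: -50/33 ≈ -1.5152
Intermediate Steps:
O(r) = -2 (O(r) = 2*(-1) = -2)
b = -⅙ (b = 1/(2*(2 - 5)) = (½)/(-3) = (½)*(-⅓) = -⅙ ≈ -0.16667)
z(J, I) = 8 + I*J (z(J, I) = 8 + J*I = 8 + I*J)
x(W, q) = 25 (x(W, q) = 5² = 25)
p(k, m) = -50 (p(k, m) = 25*(-2) = -50)
p(47, -96)/z(-1, -25) = -50/(8 - 25*(-1)) = -50/(8 + 25) = -50/33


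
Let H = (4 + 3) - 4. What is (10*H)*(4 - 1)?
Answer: 90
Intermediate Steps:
H = 3 (H = 7 - 4 = 3)
(10*H)*(4 - 1) = (10*3)*(4 - 1) = 30*3 = 90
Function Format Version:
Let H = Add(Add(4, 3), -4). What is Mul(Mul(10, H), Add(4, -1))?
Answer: 90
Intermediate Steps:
H = 3 (H = Add(7, -4) = 3)
Mul(Mul(10, H), Add(4, -1)) = Mul(Mul(10, 3), Add(4, -1)) = Mul(30, 3) = 90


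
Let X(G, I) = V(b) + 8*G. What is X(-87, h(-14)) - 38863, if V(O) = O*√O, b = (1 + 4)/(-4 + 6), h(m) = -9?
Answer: -39559 + 5*√10/4 ≈ -39555.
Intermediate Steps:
b = 5/2 ≈ 2.5000
V(O) = O^(3/2)
X(G, I) = 8*G + 5*√10/4 (X(G, I) = (5/2)^(3/2) + 8*G = 5*√10/4 + 8*G = 8*G + 5*√10/4)
X(-87, h(-14)) - 38863 = (8*(-87) + 5*√10/4) - 38863 = (-696 + 5*√10/4) - 38863 = -39559 + 5*√10/4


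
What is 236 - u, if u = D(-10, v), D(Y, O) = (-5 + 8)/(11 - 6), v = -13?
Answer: 1177/5 ≈ 235.40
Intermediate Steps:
D(Y, O) = 3/5
u = 3/5 ≈ 0.60000
236 - u = 236 - 1*3/5 = 236 - 3/5 = 1177/5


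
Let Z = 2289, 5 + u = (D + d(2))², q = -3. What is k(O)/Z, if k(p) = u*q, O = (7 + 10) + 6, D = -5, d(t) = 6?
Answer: 4/763 ≈ 0.0052425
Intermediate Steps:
O = 23 (O = 17 + 6 = 23)
u = -4 (u = -5 + (-5 + 6)² = -5 + 1² = -5 + 1 = -4)
k(p) = 12 (k(p) = -4*(-3) = 12)
k(O)/Z = 12/2289 = 12*(1/2289) = 4/763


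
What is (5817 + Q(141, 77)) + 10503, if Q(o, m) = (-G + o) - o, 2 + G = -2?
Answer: 16324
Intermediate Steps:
G = -4 (G = -2 - 2 = -4)
Q(o, m) = 4 (Q(o, m) = (-1*(-4) + o) - o = (4 + o) - o = 4)
(5817 + Q(141, 77)) + 10503 = (5817 + 4) + 10503 = 5821 + 10503 = 16324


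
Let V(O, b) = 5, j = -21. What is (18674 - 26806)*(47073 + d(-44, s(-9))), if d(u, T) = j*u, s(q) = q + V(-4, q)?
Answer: -390311604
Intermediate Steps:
s(q) = 5 + q (s(q) = q + 5 = 5 + q)
d(u, T) = -21*u
(18674 - 26806)*(47073 + d(-44, s(-9))) = (18674 - 26806)*(47073 - 21*(-44)) = -8132*(47073 + 924) = -8132*47997 = -390311604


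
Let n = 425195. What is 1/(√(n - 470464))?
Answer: -I*√45269/45269 ≈ -0.0047*I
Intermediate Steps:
1/(√(n - 470464)) = 1/(√(425195 - 470464)) = 1/(√(-45269)) = 1/(I*√45269) = -I*√45269/45269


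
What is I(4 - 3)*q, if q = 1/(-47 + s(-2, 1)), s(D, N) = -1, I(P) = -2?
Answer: 1/24 ≈ 0.041667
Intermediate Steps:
q = -1/48 (q = 1/(-47 - 1) = 1/(-48) = -1/48 ≈ -0.020833)
I(4 - 3)*q = -2*(-1/48) = 1/24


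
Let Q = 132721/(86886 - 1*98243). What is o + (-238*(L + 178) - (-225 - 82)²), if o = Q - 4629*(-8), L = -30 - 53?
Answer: -906727960/11357 ≈ -79839.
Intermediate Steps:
L = -83
Q = -132721/11357 (Q = 132721/(86886 - 98243) = 132721/(-11357) = 132721*(-1/11357) = -132721/11357 ≈ -11.686)
o = 420439703/11357 (o = -132721/11357 - 4629*(-8) = -132721/11357 - 1*(-37032) = -132721/11357 + 37032 = 420439703/11357 ≈ 37020.)
o + (-238*(L + 178) - (-225 - 82)²) = 420439703/11357 + (-238*(-83 + 178) - (-225 - 82)²) = 420439703/11357 + (-238*95 - 1*(-307)²) = 420439703/11357 + (-22610 - 1*94249) = 420439703/11357 + (-22610 - 94249) = 420439703/11357 - 116859 = -906727960/11357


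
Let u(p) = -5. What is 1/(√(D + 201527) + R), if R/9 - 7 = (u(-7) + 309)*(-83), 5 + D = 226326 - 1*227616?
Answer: -25225/5726683377 - 2*√618/5726683377 ≈ -4.4135e-6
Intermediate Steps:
D = -1295 (D = -5 + (226326 - 1*227616) = -5 + (226326 - 227616) = -5 - 1290 = -1295)
R = -227025 (R = 63 + 9*((-5 + 309)*(-83)) = 63 + 9*(304*(-83)) = 63 + 9*(-25232) = 63 - 227088 = -227025)
1/(√(D + 201527) + R) = 1/(√(-1295 + 201527) - 227025) = 1/(√200232 - 227025) = 1/(18*√618 - 227025) = 1/(-227025 + 18*√618)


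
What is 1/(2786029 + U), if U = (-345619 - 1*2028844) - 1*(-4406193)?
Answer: 1/4817759 ≈ 2.0757e-7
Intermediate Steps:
U = 2031730 (U = (-345619 - 2028844) + 4406193 = -2374463 + 4406193 = 2031730)
1/(2786029 + U) = 1/(2786029 + 2031730) = 1/4817759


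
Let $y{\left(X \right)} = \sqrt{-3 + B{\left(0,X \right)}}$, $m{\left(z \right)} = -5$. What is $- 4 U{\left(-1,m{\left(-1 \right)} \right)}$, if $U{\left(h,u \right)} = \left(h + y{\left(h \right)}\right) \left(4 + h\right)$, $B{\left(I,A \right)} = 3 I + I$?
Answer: $12 - 12 i \sqrt{3} \approx 12.0 - 20.785 i$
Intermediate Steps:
$B{\left(I,A \right)} = 4 I$
$y{\left(X \right)} = i \sqrt{3}$ ($y{\left(X \right)} = \sqrt{-3 + 4 \cdot 0} = \sqrt{-3 + 0} = \sqrt{-3} = i \sqrt{3}$)
$U{\left(h,u \right)} = \left(4 + h\right) \left(h + i \sqrt{3}\right)$ ($U{\left(h,u \right)} = \left(h + i \sqrt{3}\right) \left(4 + h\right) = \left(4 + h\right) \left(h + i \sqrt{3}\right)$)
$- 4 U{\left(-1,m{\left(-1 \right)} \right)} = - 4 \left(\left(-1\right)^{2} + 4 \left(-1\right) + 4 i \sqrt{3} + i \left(-1\right) \sqrt{3}\right) = - 4 \left(1 - 4 + 4 i \sqrt{3} - i \sqrt{3}\right) = - 4 \left(-3 + 3 i \sqrt{3}\right) = 12 - 12 i \sqrt{3}$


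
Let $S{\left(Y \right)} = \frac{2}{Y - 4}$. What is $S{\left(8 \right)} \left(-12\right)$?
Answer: $-6$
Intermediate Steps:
$S{\left(Y \right)} = \frac{2}{-4 + Y}$
$S{\left(8 \right)} \left(-12\right) = \frac{2}{-4 + 8} \left(-12\right) = \frac{2}{4} \left(-12\right) = 2 \cdot \frac{1}{4} \left(-12\right) = \frac{1}{2} \left(-12\right) = -6$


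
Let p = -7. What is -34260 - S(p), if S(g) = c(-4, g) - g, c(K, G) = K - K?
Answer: -34267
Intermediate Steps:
c(K, G) = 0
S(g) = -g (S(g) = 0 - g = -g)
-34260 - S(p) = -34260 - (-1)*(-7) = -34260 - 1*7 = -34260 - 7 = -34267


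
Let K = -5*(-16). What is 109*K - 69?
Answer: 8651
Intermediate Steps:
K = 80
109*K - 69 = 109*80 - 69 = 8720 - 69 = 8651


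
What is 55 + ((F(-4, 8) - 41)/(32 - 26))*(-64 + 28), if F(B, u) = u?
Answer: 253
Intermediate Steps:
55 + ((F(-4, 8) - 41)/(32 - 26))*(-64 + 28) = 55 + ((8 - 41)/(32 - 26))*(-64 + 28) = 55 - 33/6*(-36) = 55 - 33*1/6*(-36) = 55 - 11/2*(-36) = 55 + 198 = 253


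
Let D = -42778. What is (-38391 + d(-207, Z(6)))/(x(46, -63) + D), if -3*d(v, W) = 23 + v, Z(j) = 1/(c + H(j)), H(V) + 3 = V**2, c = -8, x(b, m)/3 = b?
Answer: 114989/127920 ≈ 0.89891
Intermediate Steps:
x(b, m) = 3*b
H(V) = -3 + V**2
Z(j) = 1/(-11 + j**2) (Z(j) = 1/(-8 + (-3 + j**2)) = 1/(-11 + j**2))
d(v, W) = -23/3 - v/3 (d(v, W) = -(23 + v)/3 = -23/3 - v/3)
(-38391 + d(-207, Z(6)))/(x(46, -63) + D) = (-38391 + (-23/3 - 1/3*(-207)))/(3*46 - 42778) = (-38391 + (-23/3 + 69))/(138 - 42778) = (-38391 + 184/3)/(-42640) = -114989/3*(-1/42640) = 114989/127920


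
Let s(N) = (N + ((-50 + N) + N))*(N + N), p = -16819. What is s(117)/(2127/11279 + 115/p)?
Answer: 6680717760717/17238464 ≈ 3.8755e+5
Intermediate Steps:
s(N) = 2*N*(-50 + 3*N) (s(N) = (N + (-50 + 2*N))*(2*N) = (-50 + 3*N)*(2*N) = 2*N*(-50 + 3*N))
s(117)/(2127/11279 + 115/p) = (2*117*(-50 + 3*117))/(2127/11279 + 115/(-16819)) = (2*117*(-50 + 351))/(2127*(1/11279) + 115*(-1/16819)) = (2*117*301)/(2127/11279 - 115/16819) = 70434/(34476928/189701501) = 70434*(189701501/34476928) = 6680717760717/17238464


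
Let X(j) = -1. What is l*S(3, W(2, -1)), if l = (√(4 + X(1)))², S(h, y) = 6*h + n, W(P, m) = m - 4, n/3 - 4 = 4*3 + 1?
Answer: 207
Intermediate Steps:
n = 51 (n = 12 + 3*(4*3 + 1) = 12 + 3*(12 + 1) = 12 + 3*13 = 12 + 39 = 51)
W(P, m) = -4 + m
S(h, y) = 51 + 6*h (S(h, y) = 6*h + 51 = 51 + 6*h)
l = 3 (l = (√(4 - 1))² = (√3)² = 3)
l*S(3, W(2, -1)) = 3*(51 + 6*3) = 3*(51 + 18) = 3*69 = 207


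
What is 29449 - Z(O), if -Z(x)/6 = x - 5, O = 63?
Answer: 29797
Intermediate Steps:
Z(x) = 30 - 6*x (Z(x) = -6*(x - 5) = -6*(-5 + x) = 30 - 6*x)
29449 - Z(O) = 29449 - (30 - 6*63) = 29449 - (30 - 378) = 29449 - 1*(-348) = 29449 + 348 = 29797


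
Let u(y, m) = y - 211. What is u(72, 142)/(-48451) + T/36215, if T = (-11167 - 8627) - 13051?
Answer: -317267842/350930593 ≈ -0.90408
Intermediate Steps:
T = -32845 (T = -19794 - 13051 = -32845)
u(y, m) = -211 + y
u(72, 142)/(-48451) + T/36215 = (-211 + 72)/(-48451) - 32845/36215 = -139*(-1/48451) - 32845*1/36215 = 139/48451 - 6569/7243 = -317267842/350930593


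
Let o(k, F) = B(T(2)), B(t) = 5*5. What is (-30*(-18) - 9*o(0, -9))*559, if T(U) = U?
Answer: 176085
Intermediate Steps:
B(t) = 25
o(k, F) = 25
(-30*(-18) - 9*o(0, -9))*559 = (-30*(-18) - 9*25)*559 = (540 - 225)*559 = 315*559 = 176085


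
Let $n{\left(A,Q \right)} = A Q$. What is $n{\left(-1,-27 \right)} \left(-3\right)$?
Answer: $-81$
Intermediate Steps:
$n{\left(-1,-27 \right)} \left(-3\right) = \left(-1\right) \left(-27\right) \left(-3\right) = 27 \left(-3\right) = -81$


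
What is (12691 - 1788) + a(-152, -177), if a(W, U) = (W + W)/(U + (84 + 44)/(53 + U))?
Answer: 60183081/5519 ≈ 10905.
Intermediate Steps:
a(W, U) = 2*W/(U + 128/(53 + U)) (a(W, U) = (2*W)/(U + 128/(53 + U)) = 2*W/(U + 128/(53 + U)))
(12691 - 1788) + a(-152, -177) = (12691 - 1788) + 2*(-152)*(53 - 177)/(128 + (-177)**2 + 53*(-177)) = 10903 + 2*(-152)*(-124)/(128 + 31329 - 9381) = 10903 + 2*(-152)*(-124)/22076 = 10903 + 2*(-152)*(1/22076)*(-124) = 10903 + 9424/5519 = 60183081/5519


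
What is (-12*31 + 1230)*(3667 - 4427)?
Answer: -652080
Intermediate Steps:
(-12*31 + 1230)*(3667 - 4427) = (-372 + 1230)*(-760) = 858*(-760) = -652080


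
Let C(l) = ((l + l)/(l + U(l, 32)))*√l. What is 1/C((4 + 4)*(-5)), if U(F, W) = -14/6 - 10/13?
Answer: -1681*I*√10/62400 ≈ -0.085189*I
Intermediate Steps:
U(F, W) = -121/39 (U(F, W) = -14*⅙ - 10*1/13 = -7/3 - 10/13 = -121/39)
C(l) = 2*l^(3/2)/(-121/39 + l) (C(l) = ((l + l)/(l - 121/39))*√l = ((2*l)/(-121/39 + l))*√l = (2*l/(-121/39 + l))*√l = 2*l^(3/2)/(-121/39 + l))
1/C((4 + 4)*(-5)) = 1/(78*((4 + 4)*(-5))^(3/2)/(-121 + 39*((4 + 4)*(-5)))) = 1/(78*(8*(-5))^(3/2)/(-121 + 39*(8*(-5)))) = 1/(78*(-40)^(3/2)/(-121 + 39*(-40))) = 1/(78*(-80*I*√10)/(-121 - 1560)) = 1/(78*(-80*I*√10)/(-1681)) = 1/(78*(-80*I*√10)*(-1/1681)) = 1/(6240*I*√10/1681) = -1681*I*√10/62400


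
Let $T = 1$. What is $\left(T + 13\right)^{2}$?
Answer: $196$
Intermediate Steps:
$\left(T + 13\right)^{2} = \left(1 + 13\right)^{2} = 14^{2} = 196$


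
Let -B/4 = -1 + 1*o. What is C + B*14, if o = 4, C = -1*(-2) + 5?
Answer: -161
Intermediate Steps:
C = 7 (C = 2 + 5 = 7)
B = -12 (B = -4*(-1 + 1*4) = -4*(-1 + 4) = -4*3 = -12)
C + B*14 = 7 - 12*14 = 7 - 168 = -161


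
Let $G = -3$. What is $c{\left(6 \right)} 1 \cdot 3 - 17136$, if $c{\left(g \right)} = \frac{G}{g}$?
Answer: $- \frac{34275}{2} \approx -17138.0$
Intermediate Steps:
$c{\left(g \right)} = - \frac{3}{g}$
$c{\left(6 \right)} 1 \cdot 3 - 17136 = - \frac{3}{6} \cdot 1 \cdot 3 - 17136 = \left(-3\right) \frac{1}{6} \cdot 1 \cdot 3 - 17136 = \left(- \frac{1}{2}\right) 1 \cdot 3 - 17136 = \left(- \frac{1}{2}\right) 3 - 17136 = - \frac{3}{2} - 17136 = - \frac{34275}{2}$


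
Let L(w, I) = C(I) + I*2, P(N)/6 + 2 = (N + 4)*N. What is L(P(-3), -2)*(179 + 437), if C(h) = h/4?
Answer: -2772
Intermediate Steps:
C(h) = h/4 (C(h) = h*(1/4) = h/4)
P(N) = -12 + 6*N*(4 + N) (P(N) = -12 + 6*((N + 4)*N) = -12 + 6*((4 + N)*N) = -12 + 6*(N*(4 + N)) = -12 + 6*N*(4 + N))
L(w, I) = 9*I/4 (L(w, I) = I/4 + I*2 = I/4 + 2*I = 9*I/4)
L(P(-3), -2)*(179 + 437) = ((9/4)*(-2))*(179 + 437) = -9/2*616 = -2772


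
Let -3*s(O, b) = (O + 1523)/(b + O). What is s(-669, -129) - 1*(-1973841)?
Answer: 337526872/171 ≈ 1.9738e+6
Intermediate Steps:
s(O, b) = -(1523 + O)/(3*(O + b)) (s(O, b) = -(O + 1523)/(3*(b + O)) = -(1523 + O)/(3*(O + b)))
s(-669, -129) - 1*(-1973841) = (-1523 - 1*(-669))/(3*(-669 - 129)) - 1*(-1973841) = (⅓)*(-1523 + 669)/(-798) + 1973841 = (⅓)*(-1/798)*(-854) + 1973841 = 61/171 + 1973841 = 337526872/171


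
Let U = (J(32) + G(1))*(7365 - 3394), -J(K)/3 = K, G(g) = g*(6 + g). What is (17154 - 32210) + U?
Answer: -368475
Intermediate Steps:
J(K) = -3*K
U = -353419 (U = (-3*32 + 1*(6 + 1))*(7365 - 3394) = (-96 + 1*7)*3971 = (-96 + 7)*3971 = -89*3971 = -353419)
(17154 - 32210) + U = (17154 - 32210) - 353419 = -15056 - 353419 = -368475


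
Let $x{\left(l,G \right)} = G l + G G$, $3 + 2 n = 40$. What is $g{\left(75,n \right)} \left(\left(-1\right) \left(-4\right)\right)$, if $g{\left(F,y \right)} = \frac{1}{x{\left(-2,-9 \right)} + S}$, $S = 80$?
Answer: $\frac{4}{179} \approx 0.022346$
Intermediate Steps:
$n = \frac{37}{2}$ ($n = - \frac{3}{2} + \frac{1}{2} \cdot 40 = - \frac{3}{2} + 20 = \frac{37}{2} \approx 18.5$)
$x{\left(l,G \right)} = G^{2} + G l$ ($x{\left(l,G \right)} = G l + G^{2} = G^{2} + G l$)
$g{\left(F,y \right)} = \frac{1}{179}$ ($g{\left(F,y \right)} = \frac{1}{- 9 \left(-9 - 2\right) + 80} = \frac{1}{\left(-9\right) \left(-11\right) + 80} = \frac{1}{99 + 80} = \frac{1}{179}$)
$g{\left(75,n \right)} \left(\left(-1\right) \left(-4\right)\right) = \frac{\left(-1\right) \left(-4\right)}{179} = \frac{1}{179} \cdot 4 = \frac{4}{179}$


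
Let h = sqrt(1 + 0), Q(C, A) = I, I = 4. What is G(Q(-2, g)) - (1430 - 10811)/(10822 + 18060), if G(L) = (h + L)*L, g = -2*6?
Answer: 587021/28882 ≈ 20.325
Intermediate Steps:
g = -12
Q(C, A) = 4
h = 1 (h = sqrt(1) = 1)
G(L) = L*(1 + L) (G(L) = (1 + L)*L = L*(1 + L))
G(Q(-2, g)) - (1430 - 10811)/(10822 + 18060) = 4*(1 + 4) - (1430 - 10811)/(10822 + 18060) = 4*5 - (-9381)/28882 = 20 - (-9381)/28882 = 20 - 1*(-9381/28882) = 20 + 9381/28882 = 587021/28882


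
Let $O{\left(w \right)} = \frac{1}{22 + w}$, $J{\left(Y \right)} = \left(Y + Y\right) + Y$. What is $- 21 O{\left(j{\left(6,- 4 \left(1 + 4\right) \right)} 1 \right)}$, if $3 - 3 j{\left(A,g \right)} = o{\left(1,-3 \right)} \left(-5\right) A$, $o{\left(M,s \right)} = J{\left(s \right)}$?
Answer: $\frac{21}{67} \approx 0.31343$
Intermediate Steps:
$J{\left(Y \right)} = 3 Y$ ($J{\left(Y \right)} = 2 Y + Y = 3 Y$)
$o{\left(M,s \right)} = 3 s$
$j{\left(A,g \right)} = 1 - 15 A$ ($j{\left(A,g \right)} = 1 - \frac{3 \left(-3\right) \left(-5\right) A}{3} = 1 - \frac{\left(-9\right) \left(-5\right) A}{3} = 1 - \frac{45 A}{3} = 1 - 15 A$)
$- 21 O{\left(j{\left(6,- 4 \left(1 + 4\right) \right)} 1 \right)} = - \frac{21}{22 + \left(1 - 90\right) 1} = - \frac{21}{22 - 89} = - \frac{21}{-67} = \left(-21\right) \left(- \frac{1}{67}\right) = \frac{21}{67}$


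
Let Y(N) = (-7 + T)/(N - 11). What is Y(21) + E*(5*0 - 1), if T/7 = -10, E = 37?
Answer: -447/10 ≈ -44.700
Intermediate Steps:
T = -70 (T = 7*(-10) = -70)
Y(N) = -77/(-11 + N) (Y(N) = (-7 - 70)/(N - 11) = -77/(-11 + N))
Y(21) + E*(5*0 - 1) = -77/(-11 + 21) + 37*(5*0 - 1) = -77/10 + 37*(0 - 1) = -77*⅒ + 37*(-1) = -77/10 - 37 = -447/10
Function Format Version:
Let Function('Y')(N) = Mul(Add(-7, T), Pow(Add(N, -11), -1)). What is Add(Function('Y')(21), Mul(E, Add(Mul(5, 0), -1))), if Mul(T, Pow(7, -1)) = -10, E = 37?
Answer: Rational(-447, 10) ≈ -44.700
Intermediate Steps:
T = -70 (T = Mul(7, -10) = -70)
Function('Y')(N) = Mul(-77, Pow(Add(-11, N), -1)) (Function('Y')(N) = Mul(Add(-7, -70), Pow(Add(N, -11), -1)) = Mul(-77, Pow(Add(-11, N), -1)))
Add(Function('Y')(21), Mul(E, Add(Mul(5, 0), -1))) = Add(Mul(-77, Pow(Add(-11, 21), -1)), Mul(37, Add(Mul(5, 0), -1))) = Add(Mul(-77, Pow(10, -1)), Mul(37, Add(0, -1))) = Add(Mul(-77, Rational(1, 10)), Mul(37, -1)) = Add(Rational(-77, 10), -37) = Rational(-447, 10)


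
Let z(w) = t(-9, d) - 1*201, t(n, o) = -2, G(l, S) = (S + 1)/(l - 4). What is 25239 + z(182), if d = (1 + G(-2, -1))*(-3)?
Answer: 25036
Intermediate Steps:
G(l, S) = (1 + S)/(-4 + l)
d = -3 (d = (1 + (1 - 1)/(-4 - 2))*(-3) = (1 + 0/(-6))*(-3) = (1 - ⅙*0)*(-3) = (1 + 0)*(-3) = 1*(-3) = -3)
z(w) = -203 (z(w) = -2 - 1*201 = -2 - 201 = -203)
25239 + z(182) = 25239 - 203 = 25036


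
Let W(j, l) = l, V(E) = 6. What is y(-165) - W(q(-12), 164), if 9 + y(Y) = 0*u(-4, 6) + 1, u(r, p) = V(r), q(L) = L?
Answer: -172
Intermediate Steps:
u(r, p) = 6
y(Y) = -8 (y(Y) = -9 + (0*6 + 1) = -9 + (0 + 1) = -9 + 1 = -8)
y(-165) - W(q(-12), 164) = -8 - 1*164 = -8 - 164 = -172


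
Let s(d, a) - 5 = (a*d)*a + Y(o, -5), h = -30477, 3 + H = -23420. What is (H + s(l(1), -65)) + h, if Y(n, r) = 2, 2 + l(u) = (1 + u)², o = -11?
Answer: -45443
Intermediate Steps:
H = -23423 (H = -3 - 23420 = -23423)
l(u) = -2 + (1 + u)²
s(d, a) = 7 + d*a² (s(d, a) = 5 + ((a*d)*a + 2) = 5 + (d*a² + 2) = 5 + (2 + d*a²) = 7 + d*a²)
(H + s(l(1), -65)) + h = (-23423 + (7 + (-2 + (1 + 1)²)*(-65)²)) - 30477 = (-23423 + (7 + (-2 + 2²)*4225)) - 30477 = (-23423 + (7 + (-2 + 4)*4225)) - 30477 = (-23423 + (7 + 2*4225)) - 30477 = (-23423 + (7 + 8450)) - 30477 = (-23423 + 8457) - 30477 = -14966 - 30477 = -45443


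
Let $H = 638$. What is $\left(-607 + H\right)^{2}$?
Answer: $961$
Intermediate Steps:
$\left(-607 + H\right)^{2} = \left(-607 + 638\right)^{2} = 31^{2} = 961$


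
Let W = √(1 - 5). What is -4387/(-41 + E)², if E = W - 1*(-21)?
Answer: -434313/40804 - 21935*I/10201 ≈ -10.644 - 2.1503*I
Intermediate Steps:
W = 2*I (W = √(-4) = 2*I ≈ 2.0*I)
E = 21 + 2*I (E = 2*I - 1*(-21) = 2*I + 21 = 21 + 2*I ≈ 21.0 + 2.0*I)
-4387/(-41 + E)² = -4387/(-41 + (21 + 2*I))² = -4387/(-20 + 2*I)²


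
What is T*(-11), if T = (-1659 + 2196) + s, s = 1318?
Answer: -20405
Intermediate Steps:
T = 1855 (T = (-1659 + 2196) + 1318 = 537 + 1318 = 1855)
T*(-11) = 1855*(-11) = -20405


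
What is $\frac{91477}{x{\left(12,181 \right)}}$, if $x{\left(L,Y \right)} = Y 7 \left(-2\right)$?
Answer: $- \frac{91477}{2534} \approx -36.1$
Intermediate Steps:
$x{\left(L,Y \right)} = - 14 Y$ ($x{\left(L,Y \right)} = 7 Y \left(-2\right) = - 14 Y$)
$\frac{91477}{x{\left(12,181 \right)}} = \frac{91477}{\left(-14\right) 181} = \frac{91477}{-2534} = 91477 \left(- \frac{1}{2534}\right) = - \frac{91477}{2534}$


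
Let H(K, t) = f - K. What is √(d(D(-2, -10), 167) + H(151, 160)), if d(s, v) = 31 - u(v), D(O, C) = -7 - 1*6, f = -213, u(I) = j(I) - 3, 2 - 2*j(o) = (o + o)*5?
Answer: 6*√14 ≈ 22.450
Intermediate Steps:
j(o) = 1 - 5*o (j(o) = 1 - (o + o)*5/2 = 1 - 2*o*5/2 = 1 - 5*o)
u(I) = -2 - 5*I (u(I) = (1 - 5*I) - 3 = -2 - 5*I)
D(O, C) = -13 (D(O, C) = -7 - 6 = -13)
d(s, v) = 33 + 5*v (d(s, v) = 31 - (-2 - 5*v) = 31 + (2 + 5*v) = 33 + 5*v)
H(K, t) = -213 - K
√(d(D(-2, -10), 167) + H(151, 160)) = √((33 + 5*167) + (-213 - 1*151)) = √((33 + 835) + (-213 - 151)) = √(868 - 364) = √504 = 6*√14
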